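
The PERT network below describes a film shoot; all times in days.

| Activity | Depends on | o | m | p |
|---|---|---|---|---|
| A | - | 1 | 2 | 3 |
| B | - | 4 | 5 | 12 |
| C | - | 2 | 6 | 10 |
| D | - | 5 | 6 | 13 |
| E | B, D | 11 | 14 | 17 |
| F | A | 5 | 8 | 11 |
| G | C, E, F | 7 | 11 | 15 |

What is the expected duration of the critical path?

32 days

te_A = (1 + 4·2 + 3)/6 = 12/6 = 2
te_B = (4 + 4·5 + 12)/6 = 36/6 = 6
te_C = (2 + 4·6 + 10)/6 = 36/6 = 6
te_D = (5 + 4·6 + 13)/6 = 42/6 = 7
te_E = (11 + 4·14 + 17)/6 = 84/6 = 14
te_F = (5 + 4·8 + 11)/6 = 48/6 = 8
te_G = (7 + 4·11 + 15)/6 = 66/6 = 11

Forward pass:
ES_A = 0; EF_A = 2
ES_B = 0; EF_B = 6
ES_C = 0; EF_C = 6
ES_D = 0; EF_D = 7
ES_E = max(EF_B=6, EF_D=7) = 7; EF_E = 7+14 = 21
ES_F = 2; EF_F = 2+8 = 10
ES_G = max(EF_C=6, EF_E=21, EF_F=10) = 21; EF_G = 21+11 = 32
Expected project duration μ = 32 days. Critical path: D → E → G.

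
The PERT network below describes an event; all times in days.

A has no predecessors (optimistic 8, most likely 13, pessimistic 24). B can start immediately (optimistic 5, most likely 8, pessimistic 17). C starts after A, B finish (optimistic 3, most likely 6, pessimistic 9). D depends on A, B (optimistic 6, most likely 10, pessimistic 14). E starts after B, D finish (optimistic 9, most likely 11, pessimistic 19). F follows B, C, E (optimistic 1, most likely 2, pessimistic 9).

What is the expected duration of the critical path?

te_A = (8 + 4·13 + 24)/6 = 84/6 = 14
te_B = (5 + 4·8 + 17)/6 = 54/6 = 9
te_C = (3 + 4·6 + 9)/6 = 36/6 = 6
te_D = (6 + 4·10 + 14)/6 = 60/6 = 10
te_E = (9 + 4·11 + 19)/6 = 72/6 = 12
te_F = (1 + 4·2 + 9)/6 = 18/6 = 3

Forward pass:
ES_A = 0; EF_A = 14
ES_B = 0; EF_B = 9
ES_C = max(EF_A=14, EF_B=9) = 14; EF_C = 14+6 = 20
ES_D = max(EF_A=14, EF_B=9) = 14; EF_D = 14+10 = 24
ES_E = max(EF_B=9, EF_D=24) = 24; EF_E = 24+12 = 36
ES_F = max(EF_B=9, EF_C=20, EF_E=36) = 36; EF_F = 36+3 = 39
Expected project duration μ = 39 days. Critical path: A → D → E → F.

39 days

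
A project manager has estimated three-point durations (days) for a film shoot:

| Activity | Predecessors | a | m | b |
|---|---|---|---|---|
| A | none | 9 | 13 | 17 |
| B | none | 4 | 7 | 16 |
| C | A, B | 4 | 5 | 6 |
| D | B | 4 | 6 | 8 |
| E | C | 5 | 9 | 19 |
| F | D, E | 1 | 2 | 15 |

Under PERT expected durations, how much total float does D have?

14 days

te_A = (9 + 4·13 + 17)/6 = 78/6 = 13
te_B = (4 + 4·7 + 16)/6 = 48/6 = 8
te_C = (4 + 4·5 + 6)/6 = 30/6 = 5
te_D = (4 + 4·6 + 8)/6 = 36/6 = 6
te_E = (5 + 4·9 + 19)/6 = 60/6 = 10
te_F = (1 + 4·2 + 15)/6 = 24/6 = 4

Forward pass:
ES_A = 0; EF_A = 13
ES_B = 0; EF_B = 8
ES_C = max(EF_A=13, EF_B=8) = 13; EF_C = 13+5 = 18
ES_D = 8; EF_D = 8+6 = 14
ES_E = 18; EF_E = 18+10 = 28
ES_F = max(EF_D=14, EF_E=28) = 28; EF_F = 28+4 = 32
Expected project duration μ = 32 days. Critical path: A → C → E → F.

Backward pass:
LF_F = 32; LS_F = 32−4 = 28
LF_E = LS_F = 28; LS_E = 28−10 = 18
LF_D = LS_F = 28; LS_D = 28−6 = 22
LF_C = LS_E = 18; LS_C = 18−5 = 13
LF_B = min(LS_C=13, LS_D=22) = 13; LS_B = 13−8 = 5
LF_A = LS_C = 13; LS_A = 13−13 = 0
Slack_D = LS_D − ES_D = 22 − 8 = 14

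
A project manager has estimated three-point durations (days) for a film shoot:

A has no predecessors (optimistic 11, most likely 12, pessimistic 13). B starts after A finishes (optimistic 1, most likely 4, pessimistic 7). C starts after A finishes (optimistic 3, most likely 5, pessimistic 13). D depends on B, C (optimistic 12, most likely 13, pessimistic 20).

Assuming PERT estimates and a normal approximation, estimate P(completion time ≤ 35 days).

0.918

te_A = (11 + 4·12 + 13)/6 = 72/6 = 12; σ²_A = ((13−11)/6)² = 0.111
te_B = (1 + 4·4 + 7)/6 = 24/6 = 4; σ²_B = ((7−1)/6)² = 1.000
te_C = (3 + 4·5 + 13)/6 = 36/6 = 6; σ²_C = ((13−3)/6)² = 2.778
te_D = (12 + 4·13 + 20)/6 = 84/6 = 14; σ²_D = ((20−12)/6)² = 1.778

Forward pass:
ES_A = 0; EF_A = 12
ES_B = 12; EF_B = 12+4 = 16
ES_C = 12; EF_C = 12+6 = 18
ES_D = max(EF_B=16, EF_C=18) = 18; EF_D = 18+14 = 32
Expected project duration μ = 32 days. Critical path: A → C → D.

Variance along critical path = 0.111 + 2.778 + 1.778 = 4.667; σ = √4.667 = 2.160 days.
Z = (35 − 32) / 2.160 = 1.389
P(T ≤ 35) = Φ(1.389) ≈ 0.918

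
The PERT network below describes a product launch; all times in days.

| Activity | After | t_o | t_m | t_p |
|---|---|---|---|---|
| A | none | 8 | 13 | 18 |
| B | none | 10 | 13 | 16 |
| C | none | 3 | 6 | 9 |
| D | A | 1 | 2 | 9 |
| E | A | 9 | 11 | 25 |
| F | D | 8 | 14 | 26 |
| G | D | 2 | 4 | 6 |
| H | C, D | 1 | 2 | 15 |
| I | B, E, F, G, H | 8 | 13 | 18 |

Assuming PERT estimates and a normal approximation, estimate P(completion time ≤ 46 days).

0.690

te_A = (8 + 4·13 + 18)/6 = 78/6 = 13; σ²_A = ((18−8)/6)² = 2.778
te_B = (10 + 4·13 + 16)/6 = 78/6 = 13; σ²_B = ((16−10)/6)² = 1.000
te_C = (3 + 4·6 + 9)/6 = 36/6 = 6; σ²_C = ((9−3)/6)² = 1.000
te_D = (1 + 4·2 + 9)/6 = 18/6 = 3; σ²_D = ((9−1)/6)² = 1.778
te_E = (9 + 4·11 + 25)/6 = 78/6 = 13; σ²_E = ((25−9)/6)² = 7.111
te_F = (8 + 4·14 + 26)/6 = 90/6 = 15; σ²_F = ((26−8)/6)² = 9.000
te_G = (2 + 4·4 + 6)/6 = 24/6 = 4; σ²_G = ((6−2)/6)² = 0.444
te_H = (1 + 4·2 + 15)/6 = 24/6 = 4; σ²_H = ((15−1)/6)² = 5.444
te_I = (8 + 4·13 + 18)/6 = 78/6 = 13; σ²_I = ((18−8)/6)² = 2.778

Forward pass:
ES_A = 0; EF_A = 13
ES_B = 0; EF_B = 13
ES_C = 0; EF_C = 6
ES_D = 13; EF_D = 13+3 = 16
ES_E = 13; EF_E = 13+13 = 26
ES_F = 16; EF_F = 16+15 = 31
ES_G = 16; EF_G = 16+4 = 20
ES_H = max(EF_C=6, EF_D=16) = 16; EF_H = 16+4 = 20
ES_I = max(EF_B=13, EF_E=26, EF_F=31, EF_G=20, EF_H=20) = 31; EF_I = 31+13 = 44
Expected project duration μ = 44 days. Critical path: A → D → F → I.

Variance along critical path = 2.778 + 1.778 + 9.000 + 2.778 = 16.333; σ = √16.333 = 4.041 days.
Z = (46 − 44) / 4.041 = 0.495
P(T ≤ 46) = Φ(0.495) ≈ 0.690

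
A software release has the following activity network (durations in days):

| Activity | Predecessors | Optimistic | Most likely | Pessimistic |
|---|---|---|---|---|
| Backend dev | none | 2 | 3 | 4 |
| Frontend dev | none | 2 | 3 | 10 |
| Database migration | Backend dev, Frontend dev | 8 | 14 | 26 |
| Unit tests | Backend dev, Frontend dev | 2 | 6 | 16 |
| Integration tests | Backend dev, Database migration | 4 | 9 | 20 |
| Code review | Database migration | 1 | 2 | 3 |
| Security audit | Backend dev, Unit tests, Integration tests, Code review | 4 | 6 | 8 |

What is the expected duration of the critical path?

35 days

te_Backend dev = (2 + 4·3 + 4)/6 = 18/6 = 3
te_Frontend dev = (2 + 4·3 + 10)/6 = 24/6 = 4
te_Database migration = (8 + 4·14 + 26)/6 = 90/6 = 15
te_Unit tests = (2 + 4·6 + 16)/6 = 42/6 = 7
te_Integration tests = (4 + 4·9 + 20)/6 = 60/6 = 10
te_Code review = (1 + 4·2 + 3)/6 = 12/6 = 2
te_Security audit = (4 + 4·6 + 8)/6 = 36/6 = 6

Forward pass:
ES_Backend dev = 0; EF_Backend dev = 3
ES_Frontend dev = 0; EF_Frontend dev = 4
ES_Database migration = max(EF_Backend dev=3, EF_Frontend dev=4) = 4; EF_Database migration = 4+15 = 19
ES_Unit tests = max(EF_Backend dev=3, EF_Frontend dev=4) = 4; EF_Unit tests = 4+7 = 11
ES_Integration tests = max(EF_Backend dev=3, EF_Database migration=19) = 19; EF_Integration tests = 19+10 = 29
ES_Code review = 19; EF_Code review = 19+2 = 21
ES_Security audit = max(EF_Backend dev=3, EF_Unit tests=11, EF_Integration tests=29, EF_Code review=21) = 29; EF_Security audit = 29+6 = 35
Expected project duration μ = 35 days. Critical path: Frontend dev → Database migration → Integration tests → Security audit.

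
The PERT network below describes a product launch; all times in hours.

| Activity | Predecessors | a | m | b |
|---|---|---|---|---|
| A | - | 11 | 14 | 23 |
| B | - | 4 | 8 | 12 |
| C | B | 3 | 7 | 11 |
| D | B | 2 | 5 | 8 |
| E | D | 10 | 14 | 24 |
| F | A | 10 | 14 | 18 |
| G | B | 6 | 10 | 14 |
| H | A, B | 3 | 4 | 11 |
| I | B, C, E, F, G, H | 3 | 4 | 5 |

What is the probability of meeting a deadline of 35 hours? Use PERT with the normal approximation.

0.795

te_A = (11 + 4·14 + 23)/6 = 90/6 = 15; σ²_A = ((23−11)/6)² = 4.000
te_B = (4 + 4·8 + 12)/6 = 48/6 = 8; σ²_B = ((12−4)/6)² = 1.778
te_C = (3 + 4·7 + 11)/6 = 42/6 = 7; σ²_C = ((11−3)/6)² = 1.778
te_D = (2 + 4·5 + 8)/6 = 30/6 = 5; σ²_D = ((8−2)/6)² = 1.000
te_E = (10 + 4·14 + 24)/6 = 90/6 = 15; σ²_E = ((24−10)/6)² = 5.444
te_F = (10 + 4·14 + 18)/6 = 84/6 = 14; σ²_F = ((18−10)/6)² = 1.778
te_G = (6 + 4·10 + 14)/6 = 60/6 = 10; σ²_G = ((14−6)/6)² = 1.778
te_H = (3 + 4·4 + 11)/6 = 30/6 = 5; σ²_H = ((11−3)/6)² = 1.778
te_I = (3 + 4·4 + 5)/6 = 24/6 = 4; σ²_I = ((5−3)/6)² = 0.111

Forward pass:
ES_A = 0; EF_A = 15
ES_B = 0; EF_B = 8
ES_C = 8; EF_C = 8+7 = 15
ES_D = 8; EF_D = 8+5 = 13
ES_E = 13; EF_E = 13+15 = 28
ES_F = 15; EF_F = 15+14 = 29
ES_G = 8; EF_G = 8+10 = 18
ES_H = max(EF_A=15, EF_B=8) = 15; EF_H = 15+5 = 20
ES_I = max(EF_B=8, EF_C=15, EF_E=28, EF_F=29, EF_G=18, EF_H=20) = 29; EF_I = 29+4 = 33
Expected project duration μ = 33 hours. Critical path: A → F → I.

Variance along critical path = 4.000 + 1.778 + 0.111 = 5.889; σ = √5.889 = 2.427 hours.
Z = (35 − 33) / 2.427 = 0.824
P(T ≤ 35) = Φ(0.824) ≈ 0.795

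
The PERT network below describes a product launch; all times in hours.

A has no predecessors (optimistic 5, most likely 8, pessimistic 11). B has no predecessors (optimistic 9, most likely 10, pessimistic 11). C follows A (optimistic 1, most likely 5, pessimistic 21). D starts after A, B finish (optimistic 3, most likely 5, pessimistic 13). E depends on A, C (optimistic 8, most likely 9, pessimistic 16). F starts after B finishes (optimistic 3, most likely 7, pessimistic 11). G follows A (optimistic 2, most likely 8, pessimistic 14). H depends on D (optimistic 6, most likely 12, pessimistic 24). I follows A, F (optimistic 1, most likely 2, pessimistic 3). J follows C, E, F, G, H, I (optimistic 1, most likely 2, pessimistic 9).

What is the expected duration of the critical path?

32 hours

te_A = (5 + 4·8 + 11)/6 = 48/6 = 8
te_B = (9 + 4·10 + 11)/6 = 60/6 = 10
te_C = (1 + 4·5 + 21)/6 = 42/6 = 7
te_D = (3 + 4·5 + 13)/6 = 36/6 = 6
te_E = (8 + 4·9 + 16)/6 = 60/6 = 10
te_F = (3 + 4·7 + 11)/6 = 42/6 = 7
te_G = (2 + 4·8 + 14)/6 = 48/6 = 8
te_H = (6 + 4·12 + 24)/6 = 78/6 = 13
te_I = (1 + 4·2 + 3)/6 = 12/6 = 2
te_J = (1 + 4·2 + 9)/6 = 18/6 = 3

Forward pass:
ES_A = 0; EF_A = 8
ES_B = 0; EF_B = 10
ES_C = 8; EF_C = 8+7 = 15
ES_D = max(EF_A=8, EF_B=10) = 10; EF_D = 10+6 = 16
ES_E = max(EF_A=8, EF_C=15) = 15; EF_E = 15+10 = 25
ES_F = 10; EF_F = 10+7 = 17
ES_G = 8; EF_G = 8+8 = 16
ES_H = 16; EF_H = 16+13 = 29
ES_I = max(EF_A=8, EF_F=17) = 17; EF_I = 17+2 = 19
ES_J = max(EF_C=15, EF_E=25, EF_F=17, EF_G=16, EF_H=29, EF_I=19) = 29; EF_J = 29+3 = 32
Expected project duration μ = 32 hours. Critical path: B → D → H → J.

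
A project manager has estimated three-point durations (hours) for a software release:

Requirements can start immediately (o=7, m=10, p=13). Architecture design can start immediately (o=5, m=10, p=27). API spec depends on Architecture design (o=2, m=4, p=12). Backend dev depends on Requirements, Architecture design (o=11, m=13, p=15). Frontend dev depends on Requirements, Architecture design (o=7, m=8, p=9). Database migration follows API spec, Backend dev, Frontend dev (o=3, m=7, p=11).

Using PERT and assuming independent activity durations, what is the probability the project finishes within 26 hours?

0.065

te_Requirements = (7 + 4·10 + 13)/6 = 60/6 = 10; σ²_Requirements = ((13−7)/6)² = 1.000
te_Architecture design = (5 + 4·10 + 27)/6 = 72/6 = 12; σ²_Architecture design = ((27−5)/6)² = 13.444
te_API spec = (2 + 4·4 + 12)/6 = 30/6 = 5; σ²_API spec = ((12−2)/6)² = 2.778
te_Backend dev = (11 + 4·13 + 15)/6 = 78/6 = 13; σ²_Backend dev = ((15−11)/6)² = 0.444
te_Frontend dev = (7 + 4·8 + 9)/6 = 48/6 = 8; σ²_Frontend dev = ((9−7)/6)² = 0.111
te_Database migration = (3 + 4·7 + 11)/6 = 42/6 = 7; σ²_Database migration = ((11−3)/6)² = 1.778

Forward pass:
ES_Requirements = 0; EF_Requirements = 10
ES_Architecture design = 0; EF_Architecture design = 12
ES_API spec = 12; EF_API spec = 12+5 = 17
ES_Backend dev = max(EF_Requirements=10, EF_Architecture design=12) = 12; EF_Backend dev = 12+13 = 25
ES_Frontend dev = max(EF_Requirements=10, EF_Architecture design=12) = 12; EF_Frontend dev = 12+8 = 20
ES_Database migration = max(EF_API spec=17, EF_Backend dev=25, EF_Frontend dev=20) = 25; EF_Database migration = 25+7 = 32
Expected project duration μ = 32 hours. Critical path: Architecture design → Backend dev → Database migration.

Variance along critical path = 13.444 + 0.444 + 1.778 = 15.667; σ = √15.667 = 3.958 hours.
Z = (26 − 32) / 3.958 = -1.516
P(T ≤ 26) = Φ(-1.516) ≈ 0.065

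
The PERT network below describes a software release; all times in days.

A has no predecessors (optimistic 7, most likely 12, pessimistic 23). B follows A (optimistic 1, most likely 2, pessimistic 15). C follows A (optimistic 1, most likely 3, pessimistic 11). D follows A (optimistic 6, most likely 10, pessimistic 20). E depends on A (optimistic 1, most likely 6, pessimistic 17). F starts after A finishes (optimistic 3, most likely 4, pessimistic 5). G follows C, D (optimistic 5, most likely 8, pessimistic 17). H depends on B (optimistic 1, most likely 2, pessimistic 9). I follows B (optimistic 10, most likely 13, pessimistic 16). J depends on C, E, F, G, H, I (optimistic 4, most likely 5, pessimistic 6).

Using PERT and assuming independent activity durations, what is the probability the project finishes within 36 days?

te_A = (7 + 4·12 + 23)/6 = 78/6 = 13; σ²_A = ((23−7)/6)² = 7.111
te_B = (1 + 4·2 + 15)/6 = 24/6 = 4; σ²_B = ((15−1)/6)² = 5.444
te_C = (1 + 4·3 + 11)/6 = 24/6 = 4; σ²_C = ((11−1)/6)² = 2.778
te_D = (6 + 4·10 + 20)/6 = 66/6 = 11; σ²_D = ((20−6)/6)² = 5.444
te_E = (1 + 4·6 + 17)/6 = 42/6 = 7; σ²_E = ((17−1)/6)² = 7.111
te_F = (3 + 4·4 + 5)/6 = 24/6 = 4; σ²_F = ((5−3)/6)² = 0.111
te_G = (5 + 4·8 + 17)/6 = 54/6 = 9; σ²_G = ((17−5)/6)² = 4.000
te_H = (1 + 4·2 + 9)/6 = 18/6 = 3; σ²_H = ((9−1)/6)² = 1.778
te_I = (10 + 4·13 + 16)/6 = 78/6 = 13; σ²_I = ((16−10)/6)² = 1.000
te_J = (4 + 4·5 + 6)/6 = 30/6 = 5; σ²_J = ((6−4)/6)² = 0.111

Forward pass:
ES_A = 0; EF_A = 13
ES_B = 13; EF_B = 13+4 = 17
ES_C = 13; EF_C = 13+4 = 17
ES_D = 13; EF_D = 13+11 = 24
ES_E = 13; EF_E = 13+7 = 20
ES_F = 13; EF_F = 13+4 = 17
ES_G = max(EF_C=17, EF_D=24) = 24; EF_G = 24+9 = 33
ES_H = 17; EF_H = 17+3 = 20
ES_I = 17; EF_I = 17+13 = 30
ES_J = max(EF_C=17, EF_E=20, EF_F=17, EF_G=33, EF_H=20, EF_I=30) = 33; EF_J = 33+5 = 38
Expected project duration μ = 38 days. Critical path: A → D → G → J.

Variance along critical path = 7.111 + 5.444 + 4.000 + 0.111 = 16.667; σ = √16.667 = 4.082 days.
Z = (36 − 38) / 4.082 = -0.490
P(T ≤ 36) = Φ(-0.490) ≈ 0.312

0.312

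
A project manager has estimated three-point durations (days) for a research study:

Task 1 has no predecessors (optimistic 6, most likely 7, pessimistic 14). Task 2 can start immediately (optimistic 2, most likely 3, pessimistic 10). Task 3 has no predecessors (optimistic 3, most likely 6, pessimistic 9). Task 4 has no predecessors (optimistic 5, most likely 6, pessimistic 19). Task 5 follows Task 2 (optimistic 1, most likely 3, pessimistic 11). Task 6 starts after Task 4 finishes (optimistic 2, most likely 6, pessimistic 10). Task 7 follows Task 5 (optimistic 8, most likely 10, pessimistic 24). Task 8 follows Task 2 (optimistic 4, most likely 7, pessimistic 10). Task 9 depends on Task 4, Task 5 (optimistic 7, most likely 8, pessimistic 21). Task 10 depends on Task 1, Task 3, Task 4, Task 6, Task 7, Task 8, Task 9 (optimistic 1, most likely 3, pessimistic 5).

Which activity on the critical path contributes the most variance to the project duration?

Task 7

te_Task 1 = (6 + 4·7 + 14)/6 = 48/6 = 8; σ²_Task 1 = ((14−6)/6)² = 1.778
te_Task 2 = (2 + 4·3 + 10)/6 = 24/6 = 4; σ²_Task 2 = ((10−2)/6)² = 1.778
te_Task 3 = (3 + 4·6 + 9)/6 = 36/6 = 6; σ²_Task 3 = ((9−3)/6)² = 1.000
te_Task 4 = (5 + 4·6 + 19)/6 = 48/6 = 8; σ²_Task 4 = ((19−5)/6)² = 5.444
te_Task 5 = (1 + 4·3 + 11)/6 = 24/6 = 4; σ²_Task 5 = ((11−1)/6)² = 2.778
te_Task 6 = (2 + 4·6 + 10)/6 = 36/6 = 6; σ²_Task 6 = ((10−2)/6)² = 1.778
te_Task 7 = (8 + 4·10 + 24)/6 = 72/6 = 12; σ²_Task 7 = ((24−8)/6)² = 7.111
te_Task 8 = (4 + 4·7 + 10)/6 = 42/6 = 7; σ²_Task 8 = ((10−4)/6)² = 1.000
te_Task 9 = (7 + 4·8 + 21)/6 = 60/6 = 10; σ²_Task 9 = ((21−7)/6)² = 5.444
te_Task 10 = (1 + 4·3 + 5)/6 = 18/6 = 3; σ²_Task 10 = ((5−1)/6)² = 0.444

Forward pass:
ES_Task 1 = 0; EF_Task 1 = 8
ES_Task 2 = 0; EF_Task 2 = 4
ES_Task 3 = 0; EF_Task 3 = 6
ES_Task 4 = 0; EF_Task 4 = 8
ES_Task 5 = 4; EF_Task 5 = 4+4 = 8
ES_Task 6 = 8; EF_Task 6 = 8+6 = 14
ES_Task 7 = 8; EF_Task 7 = 8+12 = 20
ES_Task 8 = 4; EF_Task 8 = 4+7 = 11
ES_Task 9 = max(EF_Task 4=8, EF_Task 5=8) = 8; EF_Task 9 = 8+10 = 18
ES_Task 10 = max(EF_Task 1=8, EF_Task 3=6, EF_Task 4=8, EF_Task 6=14, EF_Task 7=20, EF_Task 8=11, EF_Task 9=18) = 20; EF_Task 10 = 20+3 = 23
Expected project duration μ = 23 days. Critical path: Task 2 → Task 5 → Task 7 → Task 10.

Variances on critical path: σ²_Task 2=1.778, σ²_Task 5=2.778, σ²_Task 7=7.111, σ²_Task 10=0.444.
Largest is σ²_Task 7 = 7.111.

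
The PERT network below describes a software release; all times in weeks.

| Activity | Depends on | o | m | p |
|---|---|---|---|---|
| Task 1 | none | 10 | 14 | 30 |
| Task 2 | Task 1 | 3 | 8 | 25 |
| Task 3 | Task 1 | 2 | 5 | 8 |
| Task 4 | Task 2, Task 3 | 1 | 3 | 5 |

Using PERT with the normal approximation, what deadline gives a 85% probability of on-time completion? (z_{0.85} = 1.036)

te_Task 1 = (10 + 4·14 + 30)/6 = 96/6 = 16; σ²_Task 1 = ((30−10)/6)² = 11.111
te_Task 2 = (3 + 4·8 + 25)/6 = 60/6 = 10; σ²_Task 2 = ((25−3)/6)² = 13.444
te_Task 3 = (2 + 4·5 + 8)/6 = 30/6 = 5; σ²_Task 3 = ((8−2)/6)² = 1.000
te_Task 4 = (1 + 4·3 + 5)/6 = 18/6 = 3; σ²_Task 4 = ((5−1)/6)² = 0.444

Forward pass:
ES_Task 1 = 0; EF_Task 1 = 16
ES_Task 2 = 16; EF_Task 2 = 16+10 = 26
ES_Task 3 = 16; EF_Task 3 = 16+5 = 21
ES_Task 4 = max(EF_Task 2=26, EF_Task 3=21) = 26; EF_Task 4 = 26+3 = 29
Expected project duration μ = 29 weeks. Critical path: Task 1 → Task 2 → Task 4.

Variance along critical path = 11.111 + 13.444 + 0.444 = 25.000; σ = 5.000 weeks.
D = μ + z·σ = 29 + 1.036·5.000 = 34.2 weeks

34.2 weeks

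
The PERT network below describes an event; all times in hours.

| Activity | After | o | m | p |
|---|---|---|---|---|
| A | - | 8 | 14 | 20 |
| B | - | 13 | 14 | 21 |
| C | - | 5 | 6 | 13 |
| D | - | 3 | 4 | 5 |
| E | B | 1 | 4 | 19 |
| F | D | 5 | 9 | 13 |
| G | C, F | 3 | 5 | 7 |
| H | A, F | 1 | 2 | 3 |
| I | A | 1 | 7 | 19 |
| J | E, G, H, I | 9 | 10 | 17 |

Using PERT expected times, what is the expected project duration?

te_A = (8 + 4·14 + 20)/6 = 84/6 = 14
te_B = (13 + 4·14 + 21)/6 = 90/6 = 15
te_C = (5 + 4·6 + 13)/6 = 42/6 = 7
te_D = (3 + 4·4 + 5)/6 = 24/6 = 4
te_E = (1 + 4·4 + 19)/6 = 36/6 = 6
te_F = (5 + 4·9 + 13)/6 = 54/6 = 9
te_G = (3 + 4·5 + 7)/6 = 30/6 = 5
te_H = (1 + 4·2 + 3)/6 = 12/6 = 2
te_I = (1 + 4·7 + 19)/6 = 48/6 = 8
te_J = (9 + 4·10 + 17)/6 = 66/6 = 11

Forward pass:
ES_A = 0; EF_A = 14
ES_B = 0; EF_B = 15
ES_C = 0; EF_C = 7
ES_D = 0; EF_D = 4
ES_E = 15; EF_E = 15+6 = 21
ES_F = 4; EF_F = 4+9 = 13
ES_G = max(EF_C=7, EF_F=13) = 13; EF_G = 13+5 = 18
ES_H = max(EF_A=14, EF_F=13) = 14; EF_H = 14+2 = 16
ES_I = 14; EF_I = 14+8 = 22
ES_J = max(EF_E=21, EF_G=18, EF_H=16, EF_I=22) = 22; EF_J = 22+11 = 33
Expected project duration μ = 33 hours. Critical path: A → I → J.

33 hours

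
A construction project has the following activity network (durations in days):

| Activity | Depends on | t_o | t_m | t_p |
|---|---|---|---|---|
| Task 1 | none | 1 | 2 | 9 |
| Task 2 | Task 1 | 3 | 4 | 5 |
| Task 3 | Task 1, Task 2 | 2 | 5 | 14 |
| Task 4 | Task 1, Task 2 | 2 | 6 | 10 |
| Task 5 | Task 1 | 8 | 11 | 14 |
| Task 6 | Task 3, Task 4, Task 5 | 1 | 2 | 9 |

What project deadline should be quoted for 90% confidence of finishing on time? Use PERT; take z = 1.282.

te_Task 1 = (1 + 4·2 + 9)/6 = 18/6 = 3; σ²_Task 1 = ((9−1)/6)² = 1.778
te_Task 2 = (3 + 4·4 + 5)/6 = 24/6 = 4; σ²_Task 2 = ((5−3)/6)² = 0.111
te_Task 3 = (2 + 4·5 + 14)/6 = 36/6 = 6; σ²_Task 3 = ((14−2)/6)² = 4.000
te_Task 4 = (2 + 4·6 + 10)/6 = 36/6 = 6; σ²_Task 4 = ((10−2)/6)² = 1.778
te_Task 5 = (8 + 4·11 + 14)/6 = 66/6 = 11; σ²_Task 5 = ((14−8)/6)² = 1.000
te_Task 6 = (1 + 4·2 + 9)/6 = 18/6 = 3; σ²_Task 6 = ((9−1)/6)² = 1.778

Forward pass:
ES_Task 1 = 0; EF_Task 1 = 3
ES_Task 2 = 3; EF_Task 2 = 3+4 = 7
ES_Task 3 = max(EF_Task 1=3, EF_Task 2=7) = 7; EF_Task 3 = 7+6 = 13
ES_Task 4 = max(EF_Task 1=3, EF_Task 2=7) = 7; EF_Task 4 = 7+6 = 13
ES_Task 5 = 3; EF_Task 5 = 3+11 = 14
ES_Task 6 = max(EF_Task 3=13, EF_Task 4=13, EF_Task 5=14) = 14; EF_Task 6 = 14+3 = 17
Expected project duration μ = 17 days. Critical path: Task 1 → Task 5 → Task 6.

Variance along critical path = 1.778 + 1.000 + 1.778 = 4.556; σ = 2.134 days.
D = μ + z·σ = 17 + 1.282·2.134 = 19.7 days

19.7 days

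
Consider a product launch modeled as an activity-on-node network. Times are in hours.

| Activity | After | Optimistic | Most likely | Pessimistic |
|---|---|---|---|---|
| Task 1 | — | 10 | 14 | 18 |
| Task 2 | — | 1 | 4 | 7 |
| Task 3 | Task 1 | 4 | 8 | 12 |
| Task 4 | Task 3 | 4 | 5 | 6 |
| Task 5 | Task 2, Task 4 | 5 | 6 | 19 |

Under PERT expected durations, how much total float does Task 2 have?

23 hours

te_Task 1 = (10 + 4·14 + 18)/6 = 84/6 = 14
te_Task 2 = (1 + 4·4 + 7)/6 = 24/6 = 4
te_Task 3 = (4 + 4·8 + 12)/6 = 48/6 = 8
te_Task 4 = (4 + 4·5 + 6)/6 = 30/6 = 5
te_Task 5 = (5 + 4·6 + 19)/6 = 48/6 = 8

Forward pass:
ES_Task 1 = 0; EF_Task 1 = 14
ES_Task 2 = 0; EF_Task 2 = 4
ES_Task 3 = 14; EF_Task 3 = 14+8 = 22
ES_Task 4 = 22; EF_Task 4 = 22+5 = 27
ES_Task 5 = max(EF_Task 2=4, EF_Task 4=27) = 27; EF_Task 5 = 27+8 = 35
Expected project duration μ = 35 hours. Critical path: Task 1 → Task 3 → Task 4 → Task 5.

Backward pass:
LF_Task 5 = 35; LS_Task 5 = 35−8 = 27
LF_Task 4 = LS_Task 5 = 27; LS_Task 4 = 27−5 = 22
LF_Task 3 = LS_Task 4 = 22; LS_Task 3 = 22−8 = 14
LF_Task 2 = LS_Task 5 = 27; LS_Task 2 = 27−4 = 23
LF_Task 1 = LS_Task 3 = 14; LS_Task 1 = 14−14 = 0
Slack_Task 2 = LS_Task 2 − ES_Task 2 = 23 − 0 = 23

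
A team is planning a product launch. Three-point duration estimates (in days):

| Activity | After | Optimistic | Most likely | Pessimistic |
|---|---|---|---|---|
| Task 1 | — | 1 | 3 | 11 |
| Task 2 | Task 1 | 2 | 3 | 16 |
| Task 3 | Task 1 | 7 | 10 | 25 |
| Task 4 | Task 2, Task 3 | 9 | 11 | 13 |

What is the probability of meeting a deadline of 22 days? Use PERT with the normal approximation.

te_Task 1 = (1 + 4·3 + 11)/6 = 24/6 = 4; σ²_Task 1 = ((11−1)/6)² = 2.778
te_Task 2 = (2 + 4·3 + 16)/6 = 30/6 = 5; σ²_Task 2 = ((16−2)/6)² = 5.444
te_Task 3 = (7 + 4·10 + 25)/6 = 72/6 = 12; σ²_Task 3 = ((25−7)/6)² = 9.000
te_Task 4 = (9 + 4·11 + 13)/6 = 66/6 = 11; σ²_Task 4 = ((13−9)/6)² = 0.444

Forward pass:
ES_Task 1 = 0; EF_Task 1 = 4
ES_Task 2 = 4; EF_Task 2 = 4+5 = 9
ES_Task 3 = 4; EF_Task 3 = 4+12 = 16
ES_Task 4 = max(EF_Task 2=9, EF_Task 3=16) = 16; EF_Task 4 = 16+11 = 27
Expected project duration μ = 27 days. Critical path: Task 1 → Task 3 → Task 4.

Variance along critical path = 2.778 + 9.000 + 0.444 = 12.222; σ = √12.222 = 3.496 days.
Z = (22 − 27) / 3.496 = -1.430
P(T ≤ 22) = Φ(-1.430) ≈ 0.076

0.076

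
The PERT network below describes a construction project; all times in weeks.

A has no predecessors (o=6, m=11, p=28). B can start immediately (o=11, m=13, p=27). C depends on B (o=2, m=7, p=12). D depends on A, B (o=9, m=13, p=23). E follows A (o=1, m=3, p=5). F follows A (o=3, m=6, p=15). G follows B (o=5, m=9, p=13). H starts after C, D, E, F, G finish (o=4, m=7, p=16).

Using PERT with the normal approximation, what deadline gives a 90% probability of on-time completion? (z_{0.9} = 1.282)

te_A = (6 + 4·11 + 28)/6 = 78/6 = 13; σ²_A = ((28−6)/6)² = 13.444
te_B = (11 + 4·13 + 27)/6 = 90/6 = 15; σ²_B = ((27−11)/6)² = 7.111
te_C = (2 + 4·7 + 12)/6 = 42/6 = 7; σ²_C = ((12−2)/6)² = 2.778
te_D = (9 + 4·13 + 23)/6 = 84/6 = 14; σ²_D = ((23−9)/6)² = 5.444
te_E = (1 + 4·3 + 5)/6 = 18/6 = 3; σ²_E = ((5−1)/6)² = 0.444
te_F = (3 + 4·6 + 15)/6 = 42/6 = 7; σ²_F = ((15−3)/6)² = 4.000
te_G = (5 + 4·9 + 13)/6 = 54/6 = 9; σ²_G = ((13−5)/6)² = 1.778
te_H = (4 + 4·7 + 16)/6 = 48/6 = 8; σ²_H = ((16−4)/6)² = 4.000

Forward pass:
ES_A = 0; EF_A = 13
ES_B = 0; EF_B = 15
ES_C = 15; EF_C = 15+7 = 22
ES_D = max(EF_A=13, EF_B=15) = 15; EF_D = 15+14 = 29
ES_E = 13; EF_E = 13+3 = 16
ES_F = 13; EF_F = 13+7 = 20
ES_G = 15; EF_G = 15+9 = 24
ES_H = max(EF_C=22, EF_D=29, EF_E=16, EF_F=20, EF_G=24) = 29; EF_H = 29+8 = 37
Expected project duration μ = 37 weeks. Critical path: B → D → H.

Variance along critical path = 7.111 + 5.444 + 4.000 = 16.556; σ = 4.069 weeks.
D = μ + z·σ = 37 + 1.282·4.069 = 42.2 weeks

42.2 weeks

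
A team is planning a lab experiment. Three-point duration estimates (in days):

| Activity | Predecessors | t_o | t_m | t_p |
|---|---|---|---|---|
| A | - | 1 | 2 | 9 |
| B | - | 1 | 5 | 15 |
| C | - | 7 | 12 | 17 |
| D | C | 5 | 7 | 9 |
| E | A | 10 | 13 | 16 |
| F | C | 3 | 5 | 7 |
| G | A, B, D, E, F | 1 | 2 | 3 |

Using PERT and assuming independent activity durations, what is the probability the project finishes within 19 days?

0.137

te_A = (1 + 4·2 + 9)/6 = 18/6 = 3; σ²_A = ((9−1)/6)² = 1.778
te_B = (1 + 4·5 + 15)/6 = 36/6 = 6; σ²_B = ((15−1)/6)² = 5.444
te_C = (7 + 4·12 + 17)/6 = 72/6 = 12; σ²_C = ((17−7)/6)² = 2.778
te_D = (5 + 4·7 + 9)/6 = 42/6 = 7; σ²_D = ((9−5)/6)² = 0.444
te_E = (10 + 4·13 + 16)/6 = 78/6 = 13; σ²_E = ((16−10)/6)² = 1.000
te_F = (3 + 4·5 + 7)/6 = 30/6 = 5; σ²_F = ((7−3)/6)² = 0.444
te_G = (1 + 4·2 + 3)/6 = 12/6 = 2; σ²_G = ((3−1)/6)² = 0.111

Forward pass:
ES_A = 0; EF_A = 3
ES_B = 0; EF_B = 6
ES_C = 0; EF_C = 12
ES_D = 12; EF_D = 12+7 = 19
ES_E = 3; EF_E = 3+13 = 16
ES_F = 12; EF_F = 12+5 = 17
ES_G = max(EF_A=3, EF_B=6, EF_D=19, EF_E=16, EF_F=17) = 19; EF_G = 19+2 = 21
Expected project duration μ = 21 days. Critical path: C → D → G.

Variance along critical path = 2.778 + 0.444 + 0.111 = 3.333; σ = √3.333 = 1.826 days.
Z = (19 − 21) / 1.826 = -1.095
P(T ≤ 19) = Φ(-1.095) ≈ 0.137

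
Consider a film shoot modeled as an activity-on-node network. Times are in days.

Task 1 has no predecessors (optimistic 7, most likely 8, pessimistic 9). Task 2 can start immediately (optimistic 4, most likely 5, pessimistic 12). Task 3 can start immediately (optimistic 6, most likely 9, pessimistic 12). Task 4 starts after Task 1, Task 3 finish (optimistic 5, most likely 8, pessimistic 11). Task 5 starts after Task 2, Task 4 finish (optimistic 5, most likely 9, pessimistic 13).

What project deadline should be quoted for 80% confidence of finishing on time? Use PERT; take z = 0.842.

27.6 days

te_Task 1 = (7 + 4·8 + 9)/6 = 48/6 = 8; σ²_Task 1 = ((9−7)/6)² = 0.111
te_Task 2 = (4 + 4·5 + 12)/6 = 36/6 = 6; σ²_Task 2 = ((12−4)/6)² = 1.778
te_Task 3 = (6 + 4·9 + 12)/6 = 54/6 = 9; σ²_Task 3 = ((12−6)/6)² = 1.000
te_Task 4 = (5 + 4·8 + 11)/6 = 48/6 = 8; σ²_Task 4 = ((11−5)/6)² = 1.000
te_Task 5 = (5 + 4·9 + 13)/6 = 54/6 = 9; σ²_Task 5 = ((13−5)/6)² = 1.778

Forward pass:
ES_Task 1 = 0; EF_Task 1 = 8
ES_Task 2 = 0; EF_Task 2 = 6
ES_Task 3 = 0; EF_Task 3 = 9
ES_Task 4 = max(EF_Task 1=8, EF_Task 3=9) = 9; EF_Task 4 = 9+8 = 17
ES_Task 5 = max(EF_Task 2=6, EF_Task 4=17) = 17; EF_Task 5 = 17+9 = 26
Expected project duration μ = 26 days. Critical path: Task 3 → Task 4 → Task 5.

Variance along critical path = 1.000 + 1.000 + 1.778 = 3.778; σ = 1.944 days.
D = μ + z·σ = 26 + 0.842·1.944 = 27.6 days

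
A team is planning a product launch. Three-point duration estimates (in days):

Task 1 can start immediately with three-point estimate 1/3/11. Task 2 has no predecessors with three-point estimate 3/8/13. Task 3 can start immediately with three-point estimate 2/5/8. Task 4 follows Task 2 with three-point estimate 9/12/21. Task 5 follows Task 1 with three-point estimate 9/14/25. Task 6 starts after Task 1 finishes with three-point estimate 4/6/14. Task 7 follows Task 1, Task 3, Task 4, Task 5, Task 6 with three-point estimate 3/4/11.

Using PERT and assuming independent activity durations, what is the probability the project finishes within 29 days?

te_Task 1 = (1 + 4·3 + 11)/6 = 24/6 = 4; σ²_Task 1 = ((11−1)/6)² = 2.778
te_Task 2 = (3 + 4·8 + 13)/6 = 48/6 = 8; σ²_Task 2 = ((13−3)/6)² = 2.778
te_Task 3 = (2 + 4·5 + 8)/6 = 30/6 = 5; σ²_Task 3 = ((8−2)/6)² = 1.000
te_Task 4 = (9 + 4·12 + 21)/6 = 78/6 = 13; σ²_Task 4 = ((21−9)/6)² = 4.000
te_Task 5 = (9 + 4·14 + 25)/6 = 90/6 = 15; σ²_Task 5 = ((25−9)/6)² = 7.111
te_Task 6 = (4 + 4·6 + 14)/6 = 42/6 = 7; σ²_Task 6 = ((14−4)/6)² = 2.778
te_Task 7 = (3 + 4·4 + 11)/6 = 30/6 = 5; σ²_Task 7 = ((11−3)/6)² = 1.778

Forward pass:
ES_Task 1 = 0; EF_Task 1 = 4
ES_Task 2 = 0; EF_Task 2 = 8
ES_Task 3 = 0; EF_Task 3 = 5
ES_Task 4 = 8; EF_Task 4 = 8+13 = 21
ES_Task 5 = 4; EF_Task 5 = 4+15 = 19
ES_Task 6 = 4; EF_Task 6 = 4+7 = 11
ES_Task 7 = max(EF_Task 1=4, EF_Task 3=5, EF_Task 4=21, EF_Task 5=19, EF_Task 6=11) = 21; EF_Task 7 = 21+5 = 26
Expected project duration μ = 26 days. Critical path: Task 2 → Task 4 → Task 7.

Variance along critical path = 2.778 + 4.000 + 1.778 = 8.556; σ = √8.556 = 2.925 days.
Z = (29 − 26) / 2.925 = 1.026
P(T ≤ 29) = Φ(1.026) ≈ 0.847

0.847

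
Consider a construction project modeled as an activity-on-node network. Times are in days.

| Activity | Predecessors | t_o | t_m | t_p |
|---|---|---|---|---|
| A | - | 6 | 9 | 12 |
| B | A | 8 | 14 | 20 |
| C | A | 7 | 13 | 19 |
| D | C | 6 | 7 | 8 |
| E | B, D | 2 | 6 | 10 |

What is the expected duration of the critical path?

35 days

te_A = (6 + 4·9 + 12)/6 = 54/6 = 9
te_B = (8 + 4·14 + 20)/6 = 84/6 = 14
te_C = (7 + 4·13 + 19)/6 = 78/6 = 13
te_D = (6 + 4·7 + 8)/6 = 42/6 = 7
te_E = (2 + 4·6 + 10)/6 = 36/6 = 6

Forward pass:
ES_A = 0; EF_A = 9
ES_B = 9; EF_B = 9+14 = 23
ES_C = 9; EF_C = 9+13 = 22
ES_D = 22; EF_D = 22+7 = 29
ES_E = max(EF_B=23, EF_D=29) = 29; EF_E = 29+6 = 35
Expected project duration μ = 35 days. Critical path: A → C → D → E.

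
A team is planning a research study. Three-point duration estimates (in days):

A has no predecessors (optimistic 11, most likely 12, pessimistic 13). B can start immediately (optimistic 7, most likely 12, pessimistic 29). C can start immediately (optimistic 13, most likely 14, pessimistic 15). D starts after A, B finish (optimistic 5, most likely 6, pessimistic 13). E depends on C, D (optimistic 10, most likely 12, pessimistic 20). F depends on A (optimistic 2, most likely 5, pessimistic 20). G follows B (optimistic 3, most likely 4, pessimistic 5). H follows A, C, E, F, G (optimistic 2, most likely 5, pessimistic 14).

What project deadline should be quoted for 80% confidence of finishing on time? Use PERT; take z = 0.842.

43.9 days

te_A = (11 + 4·12 + 13)/6 = 72/6 = 12; σ²_A = ((13−11)/6)² = 0.111
te_B = (7 + 4·12 + 29)/6 = 84/6 = 14; σ²_B = ((29−7)/6)² = 13.444
te_C = (13 + 4·14 + 15)/6 = 84/6 = 14; σ²_C = ((15−13)/6)² = 0.111
te_D = (5 + 4·6 + 13)/6 = 42/6 = 7; σ²_D = ((13−5)/6)² = 1.778
te_E = (10 + 4·12 + 20)/6 = 78/6 = 13; σ²_E = ((20−10)/6)² = 2.778
te_F = (2 + 4·5 + 20)/6 = 42/6 = 7; σ²_F = ((20−2)/6)² = 9.000
te_G = (3 + 4·4 + 5)/6 = 24/6 = 4; σ²_G = ((5−3)/6)² = 0.111
te_H = (2 + 4·5 + 14)/6 = 36/6 = 6; σ²_H = ((14−2)/6)² = 4.000

Forward pass:
ES_A = 0; EF_A = 12
ES_B = 0; EF_B = 14
ES_C = 0; EF_C = 14
ES_D = max(EF_A=12, EF_B=14) = 14; EF_D = 14+7 = 21
ES_E = max(EF_C=14, EF_D=21) = 21; EF_E = 21+13 = 34
ES_F = 12; EF_F = 12+7 = 19
ES_G = 14; EF_G = 14+4 = 18
ES_H = max(EF_A=12, EF_C=14, EF_E=34, EF_F=19, EF_G=18) = 34; EF_H = 34+6 = 40
Expected project duration μ = 40 days. Critical path: B → D → E → H.

Variance along critical path = 13.444 + 1.778 + 2.778 + 4.000 = 22.000; σ = 4.690 days.
D = μ + z·σ = 40 + 0.842·4.690 = 43.9 days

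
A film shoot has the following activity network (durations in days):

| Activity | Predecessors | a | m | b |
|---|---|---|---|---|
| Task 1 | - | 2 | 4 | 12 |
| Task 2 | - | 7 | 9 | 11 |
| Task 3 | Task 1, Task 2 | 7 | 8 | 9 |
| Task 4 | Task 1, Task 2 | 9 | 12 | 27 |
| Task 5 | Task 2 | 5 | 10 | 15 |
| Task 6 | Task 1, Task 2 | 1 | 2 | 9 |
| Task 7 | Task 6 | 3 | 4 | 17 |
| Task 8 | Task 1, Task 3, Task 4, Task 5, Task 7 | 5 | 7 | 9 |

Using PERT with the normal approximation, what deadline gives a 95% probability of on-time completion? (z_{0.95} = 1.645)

35.2 days

te_Task 1 = (2 + 4·4 + 12)/6 = 30/6 = 5; σ²_Task 1 = ((12−2)/6)² = 2.778
te_Task 2 = (7 + 4·9 + 11)/6 = 54/6 = 9; σ²_Task 2 = ((11−7)/6)² = 0.444
te_Task 3 = (7 + 4·8 + 9)/6 = 48/6 = 8; σ²_Task 3 = ((9−7)/6)² = 0.111
te_Task 4 = (9 + 4·12 + 27)/6 = 84/6 = 14; σ²_Task 4 = ((27−9)/6)² = 9.000
te_Task 5 = (5 + 4·10 + 15)/6 = 60/6 = 10; σ²_Task 5 = ((15−5)/6)² = 2.778
te_Task 6 = (1 + 4·2 + 9)/6 = 18/6 = 3; σ²_Task 6 = ((9−1)/6)² = 1.778
te_Task 7 = (3 + 4·4 + 17)/6 = 36/6 = 6; σ²_Task 7 = ((17−3)/6)² = 5.444
te_Task 8 = (5 + 4·7 + 9)/6 = 42/6 = 7; σ²_Task 8 = ((9−5)/6)² = 0.444

Forward pass:
ES_Task 1 = 0; EF_Task 1 = 5
ES_Task 2 = 0; EF_Task 2 = 9
ES_Task 3 = max(EF_Task 1=5, EF_Task 2=9) = 9; EF_Task 3 = 9+8 = 17
ES_Task 4 = max(EF_Task 1=5, EF_Task 2=9) = 9; EF_Task 4 = 9+14 = 23
ES_Task 5 = 9; EF_Task 5 = 9+10 = 19
ES_Task 6 = max(EF_Task 1=5, EF_Task 2=9) = 9; EF_Task 6 = 9+3 = 12
ES_Task 7 = 12; EF_Task 7 = 12+6 = 18
ES_Task 8 = max(EF_Task 1=5, EF_Task 3=17, EF_Task 4=23, EF_Task 5=19, EF_Task 7=18) = 23; EF_Task 8 = 23+7 = 30
Expected project duration μ = 30 days. Critical path: Task 2 → Task 4 → Task 8.

Variance along critical path = 0.444 + 9.000 + 0.444 = 9.889; σ = 3.145 days.
D = μ + z·σ = 30 + 1.645·3.145 = 35.2 days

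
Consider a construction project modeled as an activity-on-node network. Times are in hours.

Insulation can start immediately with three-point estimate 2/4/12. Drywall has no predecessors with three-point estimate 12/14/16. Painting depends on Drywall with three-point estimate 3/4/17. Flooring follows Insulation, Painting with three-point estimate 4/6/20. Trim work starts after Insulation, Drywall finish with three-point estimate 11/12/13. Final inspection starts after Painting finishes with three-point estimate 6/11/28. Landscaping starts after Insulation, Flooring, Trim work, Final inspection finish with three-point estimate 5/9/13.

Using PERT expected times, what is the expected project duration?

42 hours

te_Insulation = (2 + 4·4 + 12)/6 = 30/6 = 5
te_Drywall = (12 + 4·14 + 16)/6 = 84/6 = 14
te_Painting = (3 + 4·4 + 17)/6 = 36/6 = 6
te_Flooring = (4 + 4·6 + 20)/6 = 48/6 = 8
te_Trim work = (11 + 4·12 + 13)/6 = 72/6 = 12
te_Final inspection = (6 + 4·11 + 28)/6 = 78/6 = 13
te_Landscaping = (5 + 4·9 + 13)/6 = 54/6 = 9

Forward pass:
ES_Insulation = 0; EF_Insulation = 5
ES_Drywall = 0; EF_Drywall = 14
ES_Painting = 14; EF_Painting = 14+6 = 20
ES_Flooring = max(EF_Insulation=5, EF_Painting=20) = 20; EF_Flooring = 20+8 = 28
ES_Trim work = max(EF_Insulation=5, EF_Drywall=14) = 14; EF_Trim work = 14+12 = 26
ES_Final inspection = 20; EF_Final inspection = 20+13 = 33
ES_Landscaping = max(EF_Insulation=5, EF_Flooring=28, EF_Trim work=26, EF_Final inspection=33) = 33; EF_Landscaping = 33+9 = 42
Expected project duration μ = 42 hours. Critical path: Drywall → Painting → Final inspection → Landscaping.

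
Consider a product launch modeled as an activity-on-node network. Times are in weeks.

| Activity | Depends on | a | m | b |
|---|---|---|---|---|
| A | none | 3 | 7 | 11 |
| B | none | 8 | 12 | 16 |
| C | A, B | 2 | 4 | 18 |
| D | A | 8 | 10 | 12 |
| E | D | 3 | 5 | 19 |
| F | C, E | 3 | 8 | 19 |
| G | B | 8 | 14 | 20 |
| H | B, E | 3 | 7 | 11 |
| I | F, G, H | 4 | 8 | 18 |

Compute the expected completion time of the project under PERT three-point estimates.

te_A = (3 + 4·7 + 11)/6 = 42/6 = 7
te_B = (8 + 4·12 + 16)/6 = 72/6 = 12
te_C = (2 + 4·4 + 18)/6 = 36/6 = 6
te_D = (8 + 4·10 + 12)/6 = 60/6 = 10
te_E = (3 + 4·5 + 19)/6 = 42/6 = 7
te_F = (3 + 4·8 + 19)/6 = 54/6 = 9
te_G = (8 + 4·14 + 20)/6 = 84/6 = 14
te_H = (3 + 4·7 + 11)/6 = 42/6 = 7
te_I = (4 + 4·8 + 18)/6 = 54/6 = 9

Forward pass:
ES_A = 0; EF_A = 7
ES_B = 0; EF_B = 12
ES_C = max(EF_A=7, EF_B=12) = 12; EF_C = 12+6 = 18
ES_D = 7; EF_D = 7+10 = 17
ES_E = 17; EF_E = 17+7 = 24
ES_F = max(EF_C=18, EF_E=24) = 24; EF_F = 24+9 = 33
ES_G = 12; EF_G = 12+14 = 26
ES_H = max(EF_B=12, EF_E=24) = 24; EF_H = 24+7 = 31
ES_I = max(EF_F=33, EF_G=26, EF_H=31) = 33; EF_I = 33+9 = 42
Expected project duration μ = 42 weeks. Critical path: A → D → E → F → I.

42 weeks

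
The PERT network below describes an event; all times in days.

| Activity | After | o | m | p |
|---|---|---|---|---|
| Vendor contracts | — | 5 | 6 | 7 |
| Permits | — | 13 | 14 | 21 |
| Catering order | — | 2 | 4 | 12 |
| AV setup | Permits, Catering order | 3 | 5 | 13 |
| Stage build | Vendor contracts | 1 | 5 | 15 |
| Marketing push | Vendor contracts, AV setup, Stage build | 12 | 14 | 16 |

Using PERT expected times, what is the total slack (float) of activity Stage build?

te_Vendor contracts = (5 + 4·6 + 7)/6 = 36/6 = 6
te_Permits = (13 + 4·14 + 21)/6 = 90/6 = 15
te_Catering order = (2 + 4·4 + 12)/6 = 30/6 = 5
te_AV setup = (3 + 4·5 + 13)/6 = 36/6 = 6
te_Stage build = (1 + 4·5 + 15)/6 = 36/6 = 6
te_Marketing push = (12 + 4·14 + 16)/6 = 84/6 = 14

Forward pass:
ES_Vendor contracts = 0; EF_Vendor contracts = 6
ES_Permits = 0; EF_Permits = 15
ES_Catering order = 0; EF_Catering order = 5
ES_AV setup = max(EF_Permits=15, EF_Catering order=5) = 15; EF_AV setup = 15+6 = 21
ES_Stage build = 6; EF_Stage build = 6+6 = 12
ES_Marketing push = max(EF_Vendor contracts=6, EF_AV setup=21, EF_Stage build=12) = 21; EF_Marketing push = 21+14 = 35
Expected project duration μ = 35 days. Critical path: Permits → AV setup → Marketing push.

Backward pass:
LF_Marketing push = 35; LS_Marketing push = 35−14 = 21
LF_Stage build = LS_Marketing push = 21; LS_Stage build = 21−6 = 15
LF_AV setup = LS_Marketing push = 21; LS_AV setup = 21−6 = 15
LF_Catering order = LS_AV setup = 15; LS_Catering order = 15−5 = 10
LF_Permits = LS_AV setup = 15; LS_Permits = 15−15 = 0
LF_Vendor contracts = min(LS_Stage build=15, LS_Marketing push=21) = 15; LS_Vendor contracts = 15−6 = 9
Slack_Stage build = LS_Stage build − ES_Stage build = 15 − 6 = 9

9 days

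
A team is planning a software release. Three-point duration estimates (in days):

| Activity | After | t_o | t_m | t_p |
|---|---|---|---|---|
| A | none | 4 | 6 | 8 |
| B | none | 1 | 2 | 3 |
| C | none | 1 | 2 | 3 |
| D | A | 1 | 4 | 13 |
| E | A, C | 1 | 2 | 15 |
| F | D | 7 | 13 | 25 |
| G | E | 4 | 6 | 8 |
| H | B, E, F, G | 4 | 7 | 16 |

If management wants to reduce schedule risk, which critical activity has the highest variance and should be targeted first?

F

te_A = (4 + 4·6 + 8)/6 = 36/6 = 6; σ²_A = ((8−4)/6)² = 0.444
te_B = (1 + 4·2 + 3)/6 = 12/6 = 2; σ²_B = ((3−1)/6)² = 0.111
te_C = (1 + 4·2 + 3)/6 = 12/6 = 2; σ²_C = ((3−1)/6)² = 0.111
te_D = (1 + 4·4 + 13)/6 = 30/6 = 5; σ²_D = ((13−1)/6)² = 4.000
te_E = (1 + 4·2 + 15)/6 = 24/6 = 4; σ²_E = ((15−1)/6)² = 5.444
te_F = (7 + 4·13 + 25)/6 = 84/6 = 14; σ²_F = ((25−7)/6)² = 9.000
te_G = (4 + 4·6 + 8)/6 = 36/6 = 6; σ²_G = ((8−4)/6)² = 0.444
te_H = (4 + 4·7 + 16)/6 = 48/6 = 8; σ²_H = ((16−4)/6)² = 4.000

Forward pass:
ES_A = 0; EF_A = 6
ES_B = 0; EF_B = 2
ES_C = 0; EF_C = 2
ES_D = 6; EF_D = 6+5 = 11
ES_E = max(EF_A=6, EF_C=2) = 6; EF_E = 6+4 = 10
ES_F = 11; EF_F = 11+14 = 25
ES_G = 10; EF_G = 10+6 = 16
ES_H = max(EF_B=2, EF_E=10, EF_F=25, EF_G=16) = 25; EF_H = 25+8 = 33
Expected project duration μ = 33 days. Critical path: A → D → F → H.

Variances on critical path: σ²_A=0.444, σ²_D=4.000, σ²_F=9.000, σ²_H=4.000.
Largest is σ²_F = 9.000.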